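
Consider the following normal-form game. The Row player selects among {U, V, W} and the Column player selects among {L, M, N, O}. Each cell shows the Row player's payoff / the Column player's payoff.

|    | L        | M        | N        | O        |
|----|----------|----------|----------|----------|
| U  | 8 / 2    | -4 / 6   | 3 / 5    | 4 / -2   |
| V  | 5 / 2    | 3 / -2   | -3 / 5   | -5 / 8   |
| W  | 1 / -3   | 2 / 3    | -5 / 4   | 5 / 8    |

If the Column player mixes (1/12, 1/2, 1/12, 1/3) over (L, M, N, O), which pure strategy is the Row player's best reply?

Compute the Row player's expected payoff from each pure strategy against the given mix.
U: (1/12)·8 + (1/2)·(-4) + (1/12)·3 + (1/3)·4 = 1/4
V: (1/12)·5 + (1/2)·3 + (1/12)·(-3) + (1/3)·(-5) = 0
W: (1/12)·1 + (1/2)·2 + (1/12)·(-5) + (1/3)·5 = 7/3
Highest expected payoff is 7/3, from W.

W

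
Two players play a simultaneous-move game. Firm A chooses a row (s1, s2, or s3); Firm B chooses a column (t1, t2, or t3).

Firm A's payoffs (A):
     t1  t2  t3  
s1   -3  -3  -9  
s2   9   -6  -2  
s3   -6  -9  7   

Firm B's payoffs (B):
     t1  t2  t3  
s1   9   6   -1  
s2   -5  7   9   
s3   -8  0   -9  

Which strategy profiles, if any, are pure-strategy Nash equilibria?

No pure-strategy Nash equilibrium

Check mutual best responses: a cell is a NE iff neither player can gain by unilaterally deviating.
Firm A's best responses — vs t1: s2 (payoff 9); vs t2: s1 (payoff -3); vs t3: s3 (payoff 7).
Firm B's best responses — vs s1: t1 (payoff 9); vs s2: t3 (payoff 9); vs s3: t2 (payoff 0).
No cell has both players best-responding. For instance, Firm A's best reply to t1 is s2, but against s2 Firm B prefers t3 over t1.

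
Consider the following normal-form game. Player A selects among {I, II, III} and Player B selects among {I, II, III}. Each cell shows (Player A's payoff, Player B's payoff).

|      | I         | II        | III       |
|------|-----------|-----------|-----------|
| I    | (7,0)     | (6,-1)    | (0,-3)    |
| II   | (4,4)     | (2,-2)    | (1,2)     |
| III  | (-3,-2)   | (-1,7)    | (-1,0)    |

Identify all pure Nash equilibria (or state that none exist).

(I, I)

Check mutual best responses: a cell is a NE iff neither player can gain by unilaterally deviating.
Player A's best responses — vs I: I (payoff 7); vs II: I (payoff 6); vs III: II (payoff 1).
Player B's best responses — vs I: I (payoff 0); vs II: I (payoff 4); vs III: II (payoff 7).
The only mutual best response is (I, I); neither player gains by switching there.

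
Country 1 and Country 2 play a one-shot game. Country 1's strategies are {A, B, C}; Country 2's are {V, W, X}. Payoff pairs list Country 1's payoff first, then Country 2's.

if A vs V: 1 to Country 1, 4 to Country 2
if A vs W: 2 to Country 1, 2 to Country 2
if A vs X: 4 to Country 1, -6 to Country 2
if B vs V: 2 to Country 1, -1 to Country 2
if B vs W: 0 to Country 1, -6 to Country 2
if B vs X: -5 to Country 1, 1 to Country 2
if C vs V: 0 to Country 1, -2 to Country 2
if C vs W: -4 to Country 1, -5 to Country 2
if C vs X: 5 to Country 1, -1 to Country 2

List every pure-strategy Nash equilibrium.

(C, X)

Check mutual best responses: a cell is a NE iff neither player can gain by unilaterally deviating.
Country 1's best responses — vs V: B (payoff 2); vs W: A (payoff 2); vs X: C (payoff 5).
Country 2's best responses — vs A: V (payoff 4); vs B: X (payoff 1); vs C: X (payoff -1).
The only mutual best response is (C, X); neither player gains by switching there.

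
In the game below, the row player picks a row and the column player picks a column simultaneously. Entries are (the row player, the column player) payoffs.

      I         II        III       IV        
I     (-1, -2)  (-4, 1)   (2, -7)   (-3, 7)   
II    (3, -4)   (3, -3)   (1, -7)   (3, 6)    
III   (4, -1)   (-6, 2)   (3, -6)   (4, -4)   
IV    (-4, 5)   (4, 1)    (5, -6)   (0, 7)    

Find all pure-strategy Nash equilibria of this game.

None

Check mutual best responses: a cell is a NE iff neither player can gain by unilaterally deviating.
The row player's best responses — vs I: III (payoff 4); vs II: IV (payoff 4); vs III: IV (payoff 5); vs IV: III (payoff 4).
The column player's best responses — vs I: IV (payoff 7); vs II: IV (payoff 6); vs III: II (payoff 2); vs IV: IV (payoff 7).
No cell has both players best-responding. For instance, the row player's best reply to I is III, but against III the column player prefers II over I.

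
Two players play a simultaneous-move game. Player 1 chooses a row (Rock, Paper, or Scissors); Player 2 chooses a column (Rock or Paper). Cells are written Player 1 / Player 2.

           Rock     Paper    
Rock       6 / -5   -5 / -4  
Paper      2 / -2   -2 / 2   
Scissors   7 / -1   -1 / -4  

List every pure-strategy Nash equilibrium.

(Scissors, Rock)

Find each player's best response to every opponent strategy; NE are the intersections.
Player 1's best responses — vs Rock: Scissors (payoff 7); vs Paper: Scissors (payoff -1).
Player 2's best responses — vs Rock: Paper (payoff -4); vs Paper: Paper (payoff 2); vs Scissors: Rock (payoff -1).
The only mutual best response is (Scissors, Rock); neither player gains by switching there.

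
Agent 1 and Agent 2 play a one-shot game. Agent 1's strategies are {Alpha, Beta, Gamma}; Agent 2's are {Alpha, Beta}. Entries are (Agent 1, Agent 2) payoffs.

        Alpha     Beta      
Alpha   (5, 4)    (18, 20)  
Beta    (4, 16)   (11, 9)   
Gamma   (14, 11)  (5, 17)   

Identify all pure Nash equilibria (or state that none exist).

Check mutual best responses: a cell is a NE iff neither player can gain by unilaterally deviating.
Agent 1's best responses — vs Alpha: Gamma (payoff 14); vs Beta: Alpha (payoff 18).
Agent 2's best responses — vs Alpha: Beta (payoff 20); vs Beta: Alpha (payoff 16); vs Gamma: Beta (payoff 17).
The only mutual best response is (Alpha, Beta); neither player gains by switching there.

(Alpha, Beta)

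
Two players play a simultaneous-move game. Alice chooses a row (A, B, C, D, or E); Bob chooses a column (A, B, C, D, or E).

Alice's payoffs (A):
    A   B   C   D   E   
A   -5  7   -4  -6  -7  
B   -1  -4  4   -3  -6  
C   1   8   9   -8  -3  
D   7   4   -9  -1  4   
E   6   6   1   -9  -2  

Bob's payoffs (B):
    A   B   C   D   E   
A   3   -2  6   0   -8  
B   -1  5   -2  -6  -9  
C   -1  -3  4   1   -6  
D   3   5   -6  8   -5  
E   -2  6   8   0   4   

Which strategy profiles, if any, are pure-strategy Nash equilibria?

A profile is a Nash equilibrium when each player is best-responding to the other.
Alice's best responses — vs A: D (payoff 7); vs B: C (payoff 8); vs C: C (payoff 9); vs D: D (payoff -1); vs E: D (payoff 4).
Bob's best responses — vs A: C (payoff 6); vs B: B (payoff 5); vs C: C (payoff 4); vs D: D (payoff 8); vs E: C (payoff 8).
Mutual best responses occur at (C, C) and (D, D); at each, neither player gains by switching.

(C, C) and (D, D)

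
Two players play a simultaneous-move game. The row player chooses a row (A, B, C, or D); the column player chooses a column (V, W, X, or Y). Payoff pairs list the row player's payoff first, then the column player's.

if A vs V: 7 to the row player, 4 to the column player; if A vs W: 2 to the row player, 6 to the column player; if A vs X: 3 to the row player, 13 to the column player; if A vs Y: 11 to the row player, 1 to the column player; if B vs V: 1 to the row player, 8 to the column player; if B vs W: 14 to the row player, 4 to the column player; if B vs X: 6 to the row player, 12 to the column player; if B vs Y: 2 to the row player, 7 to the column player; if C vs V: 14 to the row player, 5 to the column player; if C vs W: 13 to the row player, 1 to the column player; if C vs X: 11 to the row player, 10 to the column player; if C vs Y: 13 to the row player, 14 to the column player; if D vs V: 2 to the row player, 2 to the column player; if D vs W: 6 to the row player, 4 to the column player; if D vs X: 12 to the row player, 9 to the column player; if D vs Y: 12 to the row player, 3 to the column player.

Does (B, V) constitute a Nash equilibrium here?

Holding the column player at V: the row player gets 1 from B but could get 14 by switching to C. The row player has a profitable deviation.

No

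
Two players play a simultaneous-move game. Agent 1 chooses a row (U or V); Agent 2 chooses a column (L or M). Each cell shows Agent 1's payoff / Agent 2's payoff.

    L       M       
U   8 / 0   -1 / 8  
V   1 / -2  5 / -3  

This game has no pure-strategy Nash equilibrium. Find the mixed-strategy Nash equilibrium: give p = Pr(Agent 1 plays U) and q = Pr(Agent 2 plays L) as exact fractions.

p = 1/9, q = 6/13

Each player's mixing probability is pinned down by making the *other* player indifferent.
Agent 2 indifferent between L and M: p·0 + (1−p)·(-2) = p·8 + (1−p)·(-3) ⟹ (-2) + 2p = (-3) + 11p ⟹ p = 1/9.
Agent 1 indifferent between U and V: q·8 + (1−q)·(-1) = q·1 + (1−q)·5 ⟹ (-1) + 9q = 5 + (-4)q ⟹ q = 6/13.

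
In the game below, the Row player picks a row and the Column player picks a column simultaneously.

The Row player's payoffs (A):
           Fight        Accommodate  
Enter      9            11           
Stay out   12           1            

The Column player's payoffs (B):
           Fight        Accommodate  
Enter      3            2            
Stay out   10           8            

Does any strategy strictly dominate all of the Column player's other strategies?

A strategy is strictly dominant if it gives the Column player a strictly higher payoff than every other strategy, against every choice by the opponent.
Fight strictly dominates: vs Enter: 3 > 2; vs Stay out: 10 > 8.

Fight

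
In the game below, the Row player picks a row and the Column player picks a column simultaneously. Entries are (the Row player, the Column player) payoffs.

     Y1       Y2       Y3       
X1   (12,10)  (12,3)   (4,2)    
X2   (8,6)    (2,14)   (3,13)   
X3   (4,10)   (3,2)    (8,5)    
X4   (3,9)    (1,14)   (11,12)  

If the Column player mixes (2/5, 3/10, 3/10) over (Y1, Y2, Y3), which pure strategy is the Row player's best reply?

X1

Compute the Row player's expected payoff from each pure strategy against the given mix.
X1: (2/5)·12 + (3/10)·12 + (3/10)·4 = 48/5
X2: (2/5)·8 + (3/10)·2 + (3/10)·3 = 47/10
X3: (2/5)·4 + (3/10)·3 + (3/10)·8 = 49/10
X4: (2/5)·3 + (3/10)·1 + (3/10)·11 = 24/5
Highest expected payoff is 48/5, from X1.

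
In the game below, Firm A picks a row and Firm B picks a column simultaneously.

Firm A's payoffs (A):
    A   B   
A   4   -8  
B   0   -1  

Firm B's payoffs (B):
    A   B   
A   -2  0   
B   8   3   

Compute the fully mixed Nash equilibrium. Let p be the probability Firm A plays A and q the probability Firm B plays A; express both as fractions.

Each player's mixing probability is pinned down by making the *other* player indifferent.
Firm B indifferent between A and B: p·(-2) + (1−p)·8 = p·0 + (1−p)·3 ⟹ 8 + (-10)p = 3 + (-3)p ⟹ p = 5/7.
Firm A indifferent between A and B: q·4 + (1−q)·(-8) = q·0 + (1−q)·(-1) ⟹ (-8) + 12q = (-1) + 1q ⟹ q = 7/11.

p = 5/7, q = 7/11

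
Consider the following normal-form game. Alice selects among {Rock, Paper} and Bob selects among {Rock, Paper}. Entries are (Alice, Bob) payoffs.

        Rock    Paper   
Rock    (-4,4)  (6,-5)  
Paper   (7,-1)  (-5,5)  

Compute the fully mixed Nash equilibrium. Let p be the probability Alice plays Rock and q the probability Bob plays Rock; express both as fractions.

p = 2/5, q = 1/2

Each player's mixing probability is pinned down by making the *other* player indifferent.
Bob indifferent between Rock and Paper: p·4 + (1−p)·(-1) = p·(-5) + (1−p)·5 ⟹ (-1) + 5p = 5 + (-10)p ⟹ p = 2/5.
Alice indifferent between Rock and Paper: q·(-4) + (1−q)·6 = q·7 + (1−q)·(-5) ⟹ 6 + (-10)q = (-5) + 12q ⟹ q = 1/2.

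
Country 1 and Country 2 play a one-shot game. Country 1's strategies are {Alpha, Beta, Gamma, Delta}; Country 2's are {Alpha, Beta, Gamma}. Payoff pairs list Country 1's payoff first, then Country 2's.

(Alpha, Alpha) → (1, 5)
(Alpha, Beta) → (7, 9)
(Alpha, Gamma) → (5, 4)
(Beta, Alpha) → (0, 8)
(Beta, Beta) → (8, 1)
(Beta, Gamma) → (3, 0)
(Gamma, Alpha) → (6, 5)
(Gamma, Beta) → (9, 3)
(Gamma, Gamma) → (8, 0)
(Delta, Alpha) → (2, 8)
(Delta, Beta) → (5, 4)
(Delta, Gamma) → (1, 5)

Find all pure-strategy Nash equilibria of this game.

(Gamma, Alpha)

Check mutual best responses: a cell is a NE iff neither player can gain by unilaterally deviating.
Country 1's best responses — vs Alpha: Gamma (payoff 6); vs Beta: Gamma (payoff 9); vs Gamma: Gamma (payoff 8).
Country 2's best responses — vs Alpha: Beta (payoff 9); vs Beta: Alpha (payoff 8); vs Gamma: Alpha (payoff 5); vs Delta: Alpha (payoff 8).
The only mutual best response is (Gamma, Alpha); neither player gains by switching there.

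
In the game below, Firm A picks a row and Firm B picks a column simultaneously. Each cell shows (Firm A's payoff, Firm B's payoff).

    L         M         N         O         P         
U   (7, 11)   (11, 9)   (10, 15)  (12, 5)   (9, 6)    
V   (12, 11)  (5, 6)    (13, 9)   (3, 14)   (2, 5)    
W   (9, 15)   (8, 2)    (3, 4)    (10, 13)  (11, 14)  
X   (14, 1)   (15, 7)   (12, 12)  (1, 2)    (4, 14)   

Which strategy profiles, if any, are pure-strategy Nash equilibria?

A profile is a Nash equilibrium when each player is best-responding to the other.
Firm A's best responses — vs L: X (payoff 14); vs M: X (payoff 15); vs N: V (payoff 13); vs O: U (payoff 12); vs P: W (payoff 11).
Firm B's best responses — vs U: N (payoff 15); vs V: O (payoff 14); vs W: L (payoff 15); vs X: P (payoff 14).
No cell has both players best-responding. For instance, Firm A's best reply to M is X, but against X Firm B prefers P over M.

No pure-strategy Nash equilibrium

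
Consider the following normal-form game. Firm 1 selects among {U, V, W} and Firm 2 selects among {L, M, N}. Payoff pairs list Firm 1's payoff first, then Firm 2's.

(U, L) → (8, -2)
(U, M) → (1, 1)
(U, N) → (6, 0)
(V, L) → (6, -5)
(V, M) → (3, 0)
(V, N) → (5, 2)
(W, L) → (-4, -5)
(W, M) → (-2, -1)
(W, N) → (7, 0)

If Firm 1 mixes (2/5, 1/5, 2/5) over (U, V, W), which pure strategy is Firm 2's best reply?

N

Firm 2's best reply maximizes expected payoff against the mix.
L: (2/5)·(-2) + (1/5)·(-5) + (2/5)·(-5) = -19/5
M: (2/5)·1 + (1/5)·0 + (2/5)·(-1) = 0
N: (2/5)·0 + (1/5)·2 + (2/5)·0 = 2/5
Highest expected payoff is 2/5, from N.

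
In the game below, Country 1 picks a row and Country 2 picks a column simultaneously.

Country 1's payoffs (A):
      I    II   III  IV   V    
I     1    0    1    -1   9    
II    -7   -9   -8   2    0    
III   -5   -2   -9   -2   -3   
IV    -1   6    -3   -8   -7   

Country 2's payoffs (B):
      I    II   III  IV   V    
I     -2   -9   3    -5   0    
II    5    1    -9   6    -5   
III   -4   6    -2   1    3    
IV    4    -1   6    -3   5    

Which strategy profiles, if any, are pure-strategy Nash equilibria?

(I, III) and (II, IV)

A profile is a Nash equilibrium when each player is best-responding to the other.
Country 1's best responses — vs I: I (payoff 1); vs II: IV (payoff 6); vs III: I (payoff 1); vs IV: II (payoff 2); vs V: I (payoff 9).
Country 2's best responses — vs I: III (payoff 3); vs II: IV (payoff 6); vs III: II (payoff 6); vs IV: III (payoff 6).
Mutual best responses occur at (I, III) and (II, IV); at each, neither player gains by switching.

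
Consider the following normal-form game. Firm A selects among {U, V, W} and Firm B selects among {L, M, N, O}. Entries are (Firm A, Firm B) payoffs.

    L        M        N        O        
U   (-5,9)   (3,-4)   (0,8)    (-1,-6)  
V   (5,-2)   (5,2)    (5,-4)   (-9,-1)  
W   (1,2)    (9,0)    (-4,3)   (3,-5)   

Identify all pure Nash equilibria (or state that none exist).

Find each player's best response to every opponent strategy; NE are the intersections.
Firm A's best responses — vs L: V (payoff 5); vs M: W (payoff 9); vs N: V (payoff 5); vs O: W (payoff 3).
Firm B's best responses — vs U: L (payoff 9); vs V: M (payoff 2); vs W: N (payoff 3).
No cell has both players best-responding. For instance, Firm A's best reply to M is W, but against W Firm B prefers N over M.

There is no pure-strategy Nash equilibrium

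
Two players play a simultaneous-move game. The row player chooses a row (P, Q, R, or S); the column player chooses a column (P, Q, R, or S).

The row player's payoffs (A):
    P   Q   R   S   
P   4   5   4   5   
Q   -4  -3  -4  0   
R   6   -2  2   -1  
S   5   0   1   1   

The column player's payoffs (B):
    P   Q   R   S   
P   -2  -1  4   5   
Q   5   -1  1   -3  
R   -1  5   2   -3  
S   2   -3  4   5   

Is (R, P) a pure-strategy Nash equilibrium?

No

Holding the column player at P: the row player gets 6 from R, versus 4 from P, -4 from Q, 5 from S. No profitable deviation for the row player.
Holding the row player at R: the column player gets -1 from P but could get 5 by switching to Q. The column player has a profitable deviation.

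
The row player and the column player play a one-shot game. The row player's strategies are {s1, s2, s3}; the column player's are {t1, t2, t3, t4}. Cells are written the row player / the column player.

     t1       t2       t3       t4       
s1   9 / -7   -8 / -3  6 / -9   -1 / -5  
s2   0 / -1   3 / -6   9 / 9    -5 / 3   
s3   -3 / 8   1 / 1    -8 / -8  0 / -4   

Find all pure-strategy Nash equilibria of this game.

(s2, t3)

Check mutual best responses: a cell is a NE iff neither player can gain by unilaterally deviating.
The row player's best responses — vs t1: s1 (payoff 9); vs t2: s2 (payoff 3); vs t3: s2 (payoff 9); vs t4: s3 (payoff 0).
The column player's best responses — vs s1: t2 (payoff -3); vs s2: t3 (payoff 9); vs s3: t1 (payoff 8).
The only mutual best response is (s2, t3); neither player gains by switching there.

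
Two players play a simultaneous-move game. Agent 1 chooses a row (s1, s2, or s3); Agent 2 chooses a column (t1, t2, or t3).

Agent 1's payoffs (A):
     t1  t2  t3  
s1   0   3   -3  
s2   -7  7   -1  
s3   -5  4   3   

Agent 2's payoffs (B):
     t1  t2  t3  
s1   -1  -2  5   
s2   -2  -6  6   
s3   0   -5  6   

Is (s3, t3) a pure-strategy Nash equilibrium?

Yes

Holding Agent 2 at t3: Agent 1 gets 3 from s3, versus -3 from s1, -1 from s2. No profitable deviation for Agent 1.
Holding Agent 1 at s3: Agent 2 gets 6 from t3, versus 0 from t1, -5 from t2. No profitable deviation for Agent 2 either.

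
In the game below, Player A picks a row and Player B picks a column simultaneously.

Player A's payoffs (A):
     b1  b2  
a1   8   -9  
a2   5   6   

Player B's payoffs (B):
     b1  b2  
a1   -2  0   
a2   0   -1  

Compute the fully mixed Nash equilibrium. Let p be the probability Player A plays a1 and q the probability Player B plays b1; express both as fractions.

In a mixed NE each player is indifferent between their pure strategies, so the opponent's mix sets the indifference.
Player B indifferent between b1 and b2: p·(-2) + (1−p)·0 = p·0 + (1−p)·(-1) ⟹ 0 + (-2)p = (-1) + 1p ⟹ p = 1/3.
Player A indifferent between a1 and a2: q·8 + (1−q)·(-9) = q·5 + (1−q)·6 ⟹ (-9) + 17q = 6 + (-1)q ⟹ q = 5/6.

p = 1/3, q = 5/6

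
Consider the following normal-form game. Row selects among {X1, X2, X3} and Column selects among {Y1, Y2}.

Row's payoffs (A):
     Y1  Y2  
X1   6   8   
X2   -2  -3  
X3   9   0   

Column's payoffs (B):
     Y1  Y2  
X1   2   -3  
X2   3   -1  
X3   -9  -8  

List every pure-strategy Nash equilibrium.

Find each player's best response to every opponent strategy; NE are the intersections.
Row's best responses — vs Y1: X3 (payoff 9); vs Y2: X1 (payoff 8).
Column's best responses — vs X1: Y1 (payoff 2); vs X2: Y1 (payoff 3); vs X3: Y2 (payoff -8).
No cell has both players best-responding. For instance, Row's best reply to Y2 is X1, but against X1 Column prefers Y1 over Y2.

There is no pure-strategy Nash equilibrium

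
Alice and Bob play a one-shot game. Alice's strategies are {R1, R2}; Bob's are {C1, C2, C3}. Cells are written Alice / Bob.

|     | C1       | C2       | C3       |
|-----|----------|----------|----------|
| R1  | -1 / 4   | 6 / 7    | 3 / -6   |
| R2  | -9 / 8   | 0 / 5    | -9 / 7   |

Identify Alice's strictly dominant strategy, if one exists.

A strategy is strictly dominant if it gives Alice a strictly higher payoff than every other strategy, against every choice by the opponent.
R1 strictly dominates: vs C1: -1 > -9; vs C2: 6 > 0; vs C3: 3 > -9.

R1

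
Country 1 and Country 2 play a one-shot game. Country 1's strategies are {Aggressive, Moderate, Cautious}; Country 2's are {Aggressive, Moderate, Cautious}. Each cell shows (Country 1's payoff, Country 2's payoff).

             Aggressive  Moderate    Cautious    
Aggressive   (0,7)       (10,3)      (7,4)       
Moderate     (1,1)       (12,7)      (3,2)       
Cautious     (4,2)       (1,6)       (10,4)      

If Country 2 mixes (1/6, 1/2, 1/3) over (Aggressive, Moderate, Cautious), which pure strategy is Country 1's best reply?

Aggressive

Compute Country 1's expected payoff from each pure strategy against the given mix.
Aggressive: (1/6)·0 + (1/2)·10 + (1/3)·7 = 22/3
Moderate: (1/6)·1 + (1/2)·12 + (1/3)·3 = 43/6
Cautious: (1/6)·4 + (1/2)·1 + (1/3)·10 = 9/2
Highest expected payoff is 22/3, from Aggressive.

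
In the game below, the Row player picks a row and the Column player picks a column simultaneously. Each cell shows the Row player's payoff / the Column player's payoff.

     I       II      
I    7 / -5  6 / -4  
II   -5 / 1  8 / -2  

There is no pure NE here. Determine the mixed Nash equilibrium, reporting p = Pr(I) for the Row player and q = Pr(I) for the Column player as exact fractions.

In a mixed NE each player is indifferent between their pure strategies, so the opponent's mix sets the indifference.
The Column player indifferent between I and II: p·(-5) + (1−p)·1 = p·(-4) + (1−p)·(-2) ⟹ 1 + (-6)p = (-2) + (-2)p ⟹ p = 3/4.
The Row player indifferent between I and II: q·7 + (1−q)·6 = q·(-5) + (1−q)·8 ⟹ 6 + 1q = 8 + (-13)q ⟹ q = 1/7.

p = 3/4, q = 1/7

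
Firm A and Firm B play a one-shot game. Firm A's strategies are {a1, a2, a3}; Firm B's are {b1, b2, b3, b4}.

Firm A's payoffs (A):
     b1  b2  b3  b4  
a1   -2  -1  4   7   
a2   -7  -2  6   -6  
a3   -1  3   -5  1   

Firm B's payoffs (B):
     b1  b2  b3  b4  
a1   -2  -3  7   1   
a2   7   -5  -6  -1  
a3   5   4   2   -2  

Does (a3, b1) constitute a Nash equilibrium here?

Holding Firm B at b1: Firm A gets -1 from a3, versus -2 from a1, -7 from a2. No profitable deviation for Firm A.
Holding Firm A at a3: Firm B gets 5 from b1, versus 4 from b2, 2 from b3, -2 from b4. No profitable deviation for Firm B either.

Yes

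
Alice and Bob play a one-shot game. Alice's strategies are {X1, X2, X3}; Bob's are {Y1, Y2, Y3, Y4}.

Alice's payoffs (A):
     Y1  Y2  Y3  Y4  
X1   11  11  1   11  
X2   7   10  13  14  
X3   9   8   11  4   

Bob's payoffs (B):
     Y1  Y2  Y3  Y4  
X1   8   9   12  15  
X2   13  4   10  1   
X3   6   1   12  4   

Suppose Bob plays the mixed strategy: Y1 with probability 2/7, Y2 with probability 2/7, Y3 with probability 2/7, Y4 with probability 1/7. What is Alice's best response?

Compute Alice's expected payoff from each pure strategy against the given mix.
X1: (2/7)·11 + (2/7)·11 + (2/7)·1 + (1/7)·11 = 57/7
X2: (2/7)·7 + (2/7)·10 + (2/7)·13 + (1/7)·14 = 74/7
X3: (2/7)·9 + (2/7)·8 + (2/7)·11 + (1/7)·4 = 60/7
Highest expected payoff is 74/7, from X2.

X2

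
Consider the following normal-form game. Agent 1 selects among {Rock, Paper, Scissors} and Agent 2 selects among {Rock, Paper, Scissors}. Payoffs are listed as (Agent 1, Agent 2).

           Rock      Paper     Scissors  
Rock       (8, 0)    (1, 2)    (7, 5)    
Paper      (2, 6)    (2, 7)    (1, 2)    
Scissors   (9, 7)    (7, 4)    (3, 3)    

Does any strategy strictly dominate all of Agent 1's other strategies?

A strategy is strictly dominant if it gives Agent 1 a strictly higher payoff than every other strategy, against every choice by the opponent.
Rock is not dominant: against Rock, Scissors gives 9 > 8.
Paper is not dominant: against Rock, Rock gives 8 > 2.
Scissors is not dominant: against Scissors, Rock gives 7 > 3.
No single strategy is best against every opponent action.

None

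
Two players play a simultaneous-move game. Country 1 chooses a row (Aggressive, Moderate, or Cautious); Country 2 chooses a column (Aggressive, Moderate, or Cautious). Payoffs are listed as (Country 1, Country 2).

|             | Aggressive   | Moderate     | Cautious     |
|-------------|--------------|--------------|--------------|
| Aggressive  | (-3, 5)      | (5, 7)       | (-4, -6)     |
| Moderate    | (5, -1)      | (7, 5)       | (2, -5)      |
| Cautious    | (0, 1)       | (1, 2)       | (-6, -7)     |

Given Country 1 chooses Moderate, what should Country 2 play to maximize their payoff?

With Country 1 fixed at Moderate, Country 2's payoffs are: Aggressive → -1, Moderate → 5, Cautious → -5.
The maximum is 5, achieved by Moderate.

Moderate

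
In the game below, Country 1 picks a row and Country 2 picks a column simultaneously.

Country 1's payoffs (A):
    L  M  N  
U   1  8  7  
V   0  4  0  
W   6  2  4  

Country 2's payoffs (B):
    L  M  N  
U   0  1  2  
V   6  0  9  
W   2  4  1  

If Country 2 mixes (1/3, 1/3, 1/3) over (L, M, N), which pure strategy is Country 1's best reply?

U

Compute Country 1's expected payoff from each pure strategy against the given mix.
U: (1/3)·1 + (1/3)·8 + (1/3)·7 = 16/3
V: (1/3)·0 + (1/3)·4 + (1/3)·0 = 4/3
W: (1/3)·6 + (1/3)·2 + (1/3)·4 = 4
Highest expected payoff is 16/3, from U.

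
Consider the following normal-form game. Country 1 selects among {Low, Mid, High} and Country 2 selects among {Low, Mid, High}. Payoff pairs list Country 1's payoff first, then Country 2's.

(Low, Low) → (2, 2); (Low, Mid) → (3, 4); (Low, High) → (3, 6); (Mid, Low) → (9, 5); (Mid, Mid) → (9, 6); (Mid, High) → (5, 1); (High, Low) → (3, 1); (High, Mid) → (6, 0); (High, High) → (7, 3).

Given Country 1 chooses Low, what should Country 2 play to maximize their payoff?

High

With Country 1 fixed at Low, Country 2's payoffs are: Low → 2, Mid → 4, High → 6.
The maximum is 6, achieved by High.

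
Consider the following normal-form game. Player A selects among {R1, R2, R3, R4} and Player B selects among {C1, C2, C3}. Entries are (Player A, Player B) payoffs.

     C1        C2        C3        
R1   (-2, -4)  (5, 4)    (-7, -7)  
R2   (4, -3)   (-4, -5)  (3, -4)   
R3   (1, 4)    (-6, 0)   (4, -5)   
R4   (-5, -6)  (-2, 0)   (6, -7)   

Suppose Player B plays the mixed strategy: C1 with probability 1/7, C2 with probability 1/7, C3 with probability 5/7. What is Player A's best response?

R4

Player A's best reply maximizes expected payoff against the mix.
R1: (1/7)·(-2) + (1/7)·5 + (5/7)·(-7) = -32/7
R2: (1/7)·4 + (1/7)·(-4) + (5/7)·3 = 15/7
R3: (1/7)·1 + (1/7)·(-6) + (5/7)·4 = 15/7
R4: (1/7)·(-5) + (1/7)·(-2) + (5/7)·6 = 23/7
Highest expected payoff is 23/7, from R4.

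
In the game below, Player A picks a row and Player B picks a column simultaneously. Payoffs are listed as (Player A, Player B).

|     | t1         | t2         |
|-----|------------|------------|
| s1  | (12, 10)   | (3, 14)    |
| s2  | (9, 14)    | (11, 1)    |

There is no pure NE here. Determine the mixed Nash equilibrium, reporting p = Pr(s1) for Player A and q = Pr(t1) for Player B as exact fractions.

p = 13/17, q = 8/11

Each player's mixing probability is pinned down by making the *other* player indifferent.
Player B indifferent between t1 and t2: p·10 + (1−p)·14 = p·14 + (1−p)·1 ⟹ 14 + (-4)p = 1 + 13p ⟹ p = 13/17.
Player A indifferent between s1 and s2: q·12 + (1−q)·3 = q·9 + (1−q)·11 ⟹ 3 + 9q = 11 + (-2)q ⟹ q = 8/11.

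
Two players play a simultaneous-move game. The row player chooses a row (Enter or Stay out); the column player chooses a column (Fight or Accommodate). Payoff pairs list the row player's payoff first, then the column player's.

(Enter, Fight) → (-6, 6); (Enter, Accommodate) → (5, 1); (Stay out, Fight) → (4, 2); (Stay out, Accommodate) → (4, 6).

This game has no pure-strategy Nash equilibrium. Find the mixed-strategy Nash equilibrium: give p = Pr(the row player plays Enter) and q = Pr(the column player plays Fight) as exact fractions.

Each player's mixing probability is pinned down by making the *other* player indifferent.
The column player indifferent between Fight and Accommodate: p·6 + (1−p)·2 = p·1 + (1−p)·6 ⟹ 2 + 4p = 6 + (-5)p ⟹ p = 4/9.
The row player indifferent between Enter and Stay out: q·(-6) + (1−q)·5 = q·4 + (1−q)·4 ⟹ 5 + (-11)q = 4 + 0q ⟹ q = 1/11.

p = 4/9, q = 1/11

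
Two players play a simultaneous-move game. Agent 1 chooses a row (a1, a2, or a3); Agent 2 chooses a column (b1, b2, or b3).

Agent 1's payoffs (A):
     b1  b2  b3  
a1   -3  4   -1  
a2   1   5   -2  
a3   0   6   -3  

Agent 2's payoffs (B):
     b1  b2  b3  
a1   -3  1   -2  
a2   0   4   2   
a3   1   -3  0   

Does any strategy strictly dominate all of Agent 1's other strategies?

A strategy is strictly dominant if it gives Agent 1 a strictly higher payoff than every other strategy, against every choice by the opponent.
a1 is not dominant: against b1, a2 gives 1 > -3.
a2 is not dominant: against b2, a3 gives 6 > 5.
a3 is not dominant: against b1, a2 gives 1 > 0.
No single strategy is best against every opponent action.

None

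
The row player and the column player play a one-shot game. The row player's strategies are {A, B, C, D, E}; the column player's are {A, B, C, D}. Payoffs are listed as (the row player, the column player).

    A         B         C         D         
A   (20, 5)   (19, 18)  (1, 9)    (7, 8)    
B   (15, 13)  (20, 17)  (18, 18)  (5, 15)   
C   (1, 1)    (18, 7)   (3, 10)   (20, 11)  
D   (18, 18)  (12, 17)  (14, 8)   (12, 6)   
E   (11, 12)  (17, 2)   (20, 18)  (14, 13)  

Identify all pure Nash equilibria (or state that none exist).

(C, D) and (E, C)

Check mutual best responses: a cell is a NE iff neither player can gain by unilaterally deviating.
The row player's best responses — vs A: A (payoff 20); vs B: B (payoff 20); vs C: E (payoff 20); vs D: C (payoff 20).
The column player's best responses — vs A: B (payoff 18); vs B: C (payoff 18); vs C: D (payoff 11); vs D: A (payoff 18); vs E: C (payoff 18).
Mutual best responses occur at (C, D) and (E, C); at each, neither player gains by switching.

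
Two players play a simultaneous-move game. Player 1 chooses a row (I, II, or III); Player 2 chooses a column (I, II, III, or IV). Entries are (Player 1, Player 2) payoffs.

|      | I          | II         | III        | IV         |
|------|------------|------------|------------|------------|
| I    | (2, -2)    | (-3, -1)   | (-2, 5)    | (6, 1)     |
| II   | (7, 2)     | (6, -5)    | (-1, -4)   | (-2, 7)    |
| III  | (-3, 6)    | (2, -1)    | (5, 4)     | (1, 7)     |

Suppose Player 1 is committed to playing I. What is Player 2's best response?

III

With Player 1 fixed at I, Player 2's payoffs are: I → -2, II → -1, III → 5, IV → 1.
The maximum is 5, achieved by III.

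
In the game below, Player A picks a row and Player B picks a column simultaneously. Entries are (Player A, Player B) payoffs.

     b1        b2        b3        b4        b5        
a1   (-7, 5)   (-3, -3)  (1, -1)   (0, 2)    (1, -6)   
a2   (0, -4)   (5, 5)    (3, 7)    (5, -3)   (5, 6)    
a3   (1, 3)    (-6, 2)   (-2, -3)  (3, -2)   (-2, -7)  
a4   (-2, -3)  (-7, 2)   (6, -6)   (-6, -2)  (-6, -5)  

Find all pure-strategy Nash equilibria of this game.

A profile is a Nash equilibrium when each player is best-responding to the other.
Player A's best responses — vs b1: a3 (payoff 1); vs b2: a2 (payoff 5); vs b3: a4 (payoff 6); vs b4: a2 (payoff 5); vs b5: a2 (payoff 5).
Player B's best responses — vs a1: b1 (payoff 5); vs a2: b3 (payoff 7); vs a3: b1 (payoff 3); vs a4: b2 (payoff 2).
The only mutual best response is (a3, b1); neither player gains by switching there.

(a3, b1)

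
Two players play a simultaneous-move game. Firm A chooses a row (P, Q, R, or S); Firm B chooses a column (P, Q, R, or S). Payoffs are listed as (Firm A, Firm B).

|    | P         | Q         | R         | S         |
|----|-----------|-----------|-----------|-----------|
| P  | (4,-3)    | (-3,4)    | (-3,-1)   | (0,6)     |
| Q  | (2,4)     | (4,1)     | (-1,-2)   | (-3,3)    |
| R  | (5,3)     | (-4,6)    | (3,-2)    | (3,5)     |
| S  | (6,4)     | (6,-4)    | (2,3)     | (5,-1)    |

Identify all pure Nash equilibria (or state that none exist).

Check mutual best responses: a cell is a NE iff neither player can gain by unilaterally deviating.
Firm A's best responses — vs P: S (payoff 6); vs Q: S (payoff 6); vs R: R (payoff 3); vs S: S (payoff 5).
Firm B's best responses — vs P: S (payoff 6); vs Q: P (payoff 4); vs R: Q (payoff 6); vs S: P (payoff 4).
The only mutual best response is (S, P); neither player gains by switching there.

(S, P)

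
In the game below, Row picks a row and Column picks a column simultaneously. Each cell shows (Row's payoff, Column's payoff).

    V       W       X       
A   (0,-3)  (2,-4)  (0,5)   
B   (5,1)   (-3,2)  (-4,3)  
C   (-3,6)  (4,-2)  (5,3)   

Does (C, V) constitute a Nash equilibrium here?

No

Holding Column at V: Row gets -3 from C but could get 5 by switching to B. Row has a profitable deviation.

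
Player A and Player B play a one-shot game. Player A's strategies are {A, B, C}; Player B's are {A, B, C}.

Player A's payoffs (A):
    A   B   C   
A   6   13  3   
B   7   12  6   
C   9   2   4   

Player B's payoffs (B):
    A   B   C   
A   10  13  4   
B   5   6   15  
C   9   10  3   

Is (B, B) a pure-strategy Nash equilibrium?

No

Holding Player B at B: Player A gets 12 from B but could get 13 by switching to A. Player A has a profitable deviation.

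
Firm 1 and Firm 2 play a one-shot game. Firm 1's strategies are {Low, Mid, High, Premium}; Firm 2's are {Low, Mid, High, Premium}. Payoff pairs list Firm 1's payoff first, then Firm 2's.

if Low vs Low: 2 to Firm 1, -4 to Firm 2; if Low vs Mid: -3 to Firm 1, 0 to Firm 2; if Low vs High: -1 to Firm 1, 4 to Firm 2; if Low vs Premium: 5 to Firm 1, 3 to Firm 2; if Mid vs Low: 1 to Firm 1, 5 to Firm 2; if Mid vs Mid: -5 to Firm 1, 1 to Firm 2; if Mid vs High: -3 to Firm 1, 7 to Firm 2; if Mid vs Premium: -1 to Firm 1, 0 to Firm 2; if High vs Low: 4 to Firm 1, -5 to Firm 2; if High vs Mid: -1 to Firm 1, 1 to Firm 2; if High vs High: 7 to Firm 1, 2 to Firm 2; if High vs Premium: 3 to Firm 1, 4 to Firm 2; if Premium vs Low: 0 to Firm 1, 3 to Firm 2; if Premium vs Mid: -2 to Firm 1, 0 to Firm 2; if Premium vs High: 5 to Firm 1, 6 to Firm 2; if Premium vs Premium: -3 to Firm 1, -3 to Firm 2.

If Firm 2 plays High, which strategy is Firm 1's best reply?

High

With Firm 2 fixed at High, Firm 1's payoffs are: Low → -1, Mid → -3, High → 7, Premium → 5.
The maximum is 7, achieved by High.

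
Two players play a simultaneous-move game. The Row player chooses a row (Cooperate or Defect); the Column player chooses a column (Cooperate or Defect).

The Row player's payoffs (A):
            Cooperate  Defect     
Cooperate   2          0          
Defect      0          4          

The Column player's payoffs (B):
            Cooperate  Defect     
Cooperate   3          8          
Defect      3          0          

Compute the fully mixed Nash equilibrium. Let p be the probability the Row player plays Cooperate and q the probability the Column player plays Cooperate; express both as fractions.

In a mixed NE each player is indifferent between their pure strategies, so the opponent's mix sets the indifference.
The Column player indifferent between Cooperate and Defect: p·3 + (1−p)·3 = p·8 + (1−p)·0 ⟹ 3 + 0p = 0 + 8p ⟹ p = 3/8.
The Row player indifferent between Cooperate and Defect: q·2 + (1−q)·0 = q·0 + (1−q)·4 ⟹ 0 + 2q = 4 + (-4)q ⟹ q = 2/3.

p = 3/8, q = 2/3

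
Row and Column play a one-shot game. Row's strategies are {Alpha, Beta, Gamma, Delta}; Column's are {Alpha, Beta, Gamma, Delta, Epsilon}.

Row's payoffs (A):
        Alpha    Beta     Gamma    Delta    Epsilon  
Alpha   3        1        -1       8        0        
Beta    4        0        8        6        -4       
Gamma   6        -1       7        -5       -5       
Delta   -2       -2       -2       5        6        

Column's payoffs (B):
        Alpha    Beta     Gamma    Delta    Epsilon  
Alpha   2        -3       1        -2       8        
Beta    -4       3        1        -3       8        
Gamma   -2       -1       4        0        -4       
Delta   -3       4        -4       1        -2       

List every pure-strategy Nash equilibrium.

Find each player's best response to every opponent strategy; NE are the intersections.
Row's best responses — vs Alpha: Gamma (payoff 6); vs Beta: Alpha (payoff 1); vs Gamma: Beta (payoff 8); vs Delta: Alpha (payoff 8); vs Epsilon: Delta (payoff 6).
Column's best responses — vs Alpha: Epsilon (payoff 8); vs Beta: Epsilon (payoff 8); vs Gamma: Gamma (payoff 4); vs Delta: Beta (payoff 4).
No cell has both players best-responding. For instance, Row's best reply to Beta is Alpha, but against Alpha Column prefers Epsilon over Beta.

There is no pure-strategy Nash equilibrium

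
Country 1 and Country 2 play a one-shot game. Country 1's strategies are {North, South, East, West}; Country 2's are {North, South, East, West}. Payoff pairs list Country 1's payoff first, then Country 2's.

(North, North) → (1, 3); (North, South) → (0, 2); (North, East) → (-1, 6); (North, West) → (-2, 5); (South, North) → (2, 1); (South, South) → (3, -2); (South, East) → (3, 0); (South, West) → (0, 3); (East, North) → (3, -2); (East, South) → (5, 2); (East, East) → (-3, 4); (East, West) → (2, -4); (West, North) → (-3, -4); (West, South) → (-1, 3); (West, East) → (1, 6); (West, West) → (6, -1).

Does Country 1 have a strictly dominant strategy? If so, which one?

No strictly dominant strategy

Check whether one of Country 1's strategies beats all alternatives regardless of what the opponent does.
North is not dominant: against North, South gives 2 > 1.
South is not dominant: against North, East gives 3 > 2.
East is not dominant: against East, North gives -1 > -3.
West is not dominant: against North, North gives 1 > -3.
No single strategy is best against every opponent action.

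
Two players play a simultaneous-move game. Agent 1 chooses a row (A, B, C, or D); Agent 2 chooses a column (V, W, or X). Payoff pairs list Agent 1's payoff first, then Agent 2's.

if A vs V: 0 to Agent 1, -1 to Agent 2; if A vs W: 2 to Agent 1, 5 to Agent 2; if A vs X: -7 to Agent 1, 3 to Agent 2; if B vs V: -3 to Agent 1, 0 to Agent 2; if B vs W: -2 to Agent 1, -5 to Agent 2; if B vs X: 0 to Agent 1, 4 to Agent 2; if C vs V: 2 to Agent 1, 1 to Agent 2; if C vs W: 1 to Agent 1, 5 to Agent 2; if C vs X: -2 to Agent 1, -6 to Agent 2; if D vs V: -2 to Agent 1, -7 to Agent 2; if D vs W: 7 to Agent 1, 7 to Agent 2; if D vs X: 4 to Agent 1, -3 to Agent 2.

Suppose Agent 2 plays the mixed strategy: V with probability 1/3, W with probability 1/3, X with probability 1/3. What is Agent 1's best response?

Compute Agent 1's expected payoff from each pure strategy against the given mix.
A: (1/3)·0 + (1/3)·2 + (1/3)·(-7) = -5/3
B: (1/3)·(-3) + (1/3)·(-2) + (1/3)·0 = -5/3
C: (1/3)·2 + (1/3)·1 + (1/3)·(-2) = 1/3
D: (1/3)·(-2) + (1/3)·7 + (1/3)·4 = 3
Highest expected payoff is 3, from D.

D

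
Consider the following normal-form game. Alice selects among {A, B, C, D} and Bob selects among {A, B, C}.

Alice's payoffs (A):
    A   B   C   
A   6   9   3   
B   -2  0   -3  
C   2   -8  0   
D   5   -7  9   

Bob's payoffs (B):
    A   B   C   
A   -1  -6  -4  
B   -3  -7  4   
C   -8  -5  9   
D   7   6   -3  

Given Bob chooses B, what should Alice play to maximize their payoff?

With Bob fixed at B, Alice's payoffs are: A → 9, B → 0, C → -8, D → -7.
The maximum is 9, achieved by A.

A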